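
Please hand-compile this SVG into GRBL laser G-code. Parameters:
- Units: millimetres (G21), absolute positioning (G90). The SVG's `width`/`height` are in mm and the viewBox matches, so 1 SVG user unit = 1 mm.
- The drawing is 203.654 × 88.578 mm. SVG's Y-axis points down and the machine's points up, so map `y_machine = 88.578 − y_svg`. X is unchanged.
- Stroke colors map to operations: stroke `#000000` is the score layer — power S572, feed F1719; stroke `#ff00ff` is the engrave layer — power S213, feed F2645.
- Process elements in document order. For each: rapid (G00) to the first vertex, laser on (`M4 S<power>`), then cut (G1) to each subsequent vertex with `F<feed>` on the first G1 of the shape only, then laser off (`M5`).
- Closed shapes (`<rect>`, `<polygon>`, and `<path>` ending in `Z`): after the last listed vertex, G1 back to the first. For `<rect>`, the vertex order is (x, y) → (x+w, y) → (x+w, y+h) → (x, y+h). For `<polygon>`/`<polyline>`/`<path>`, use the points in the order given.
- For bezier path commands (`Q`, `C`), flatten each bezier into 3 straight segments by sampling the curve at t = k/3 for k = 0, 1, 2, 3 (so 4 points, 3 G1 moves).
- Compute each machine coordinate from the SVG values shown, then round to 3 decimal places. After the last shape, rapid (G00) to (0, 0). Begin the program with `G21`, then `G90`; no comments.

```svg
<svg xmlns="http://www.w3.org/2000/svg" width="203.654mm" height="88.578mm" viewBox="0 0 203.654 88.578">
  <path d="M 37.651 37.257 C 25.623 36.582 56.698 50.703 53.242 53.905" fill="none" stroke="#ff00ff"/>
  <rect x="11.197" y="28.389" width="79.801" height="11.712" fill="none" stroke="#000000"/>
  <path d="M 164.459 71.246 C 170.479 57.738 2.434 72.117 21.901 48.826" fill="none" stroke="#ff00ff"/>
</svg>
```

G21
G90
G00 X37.651 Y51.321
M4 S213
G1 X37.115 Y48.016 F2645
G1 X48.063 Y40.562
G1 X53.242 Y34.673
M5
G00 X11.197 Y60.189
M4 S572
G1 X90.998 Y60.189 F1719
G1 X90.998 Y48.477
G1 X11.197 Y48.477
G1 X11.197 Y60.189
M5
G00 X164.459 Y17.332
M4 S213
G1 X125.849 Y23.972 F2645
G1 X51.546 Y26.590
G1 X21.901 Y39.752
M5
G00 X0.000 Y0.000

1 u = 1 mm; y_m = 88.578 − y.

[1] `<path>` cubic bezier, #ff00ff→engrave S213 F2645: (37.651,51.321) → (37.115,48.016) → (48.063,40.562) → (53.242,34.673)

[2] `<rect>` rectangle, #000000→score S572 F1719: (11.197,60.189) → (90.998,60.189) → (90.998,48.477) → (11.197,48.477) → (11.197,60.189) (closed)

[3] `<path>` cubic bezier, #ff00ff→engrave S213 F2645: (164.459,17.332) → (125.849,23.972) → (51.546,26.590) → (21.901,39.752)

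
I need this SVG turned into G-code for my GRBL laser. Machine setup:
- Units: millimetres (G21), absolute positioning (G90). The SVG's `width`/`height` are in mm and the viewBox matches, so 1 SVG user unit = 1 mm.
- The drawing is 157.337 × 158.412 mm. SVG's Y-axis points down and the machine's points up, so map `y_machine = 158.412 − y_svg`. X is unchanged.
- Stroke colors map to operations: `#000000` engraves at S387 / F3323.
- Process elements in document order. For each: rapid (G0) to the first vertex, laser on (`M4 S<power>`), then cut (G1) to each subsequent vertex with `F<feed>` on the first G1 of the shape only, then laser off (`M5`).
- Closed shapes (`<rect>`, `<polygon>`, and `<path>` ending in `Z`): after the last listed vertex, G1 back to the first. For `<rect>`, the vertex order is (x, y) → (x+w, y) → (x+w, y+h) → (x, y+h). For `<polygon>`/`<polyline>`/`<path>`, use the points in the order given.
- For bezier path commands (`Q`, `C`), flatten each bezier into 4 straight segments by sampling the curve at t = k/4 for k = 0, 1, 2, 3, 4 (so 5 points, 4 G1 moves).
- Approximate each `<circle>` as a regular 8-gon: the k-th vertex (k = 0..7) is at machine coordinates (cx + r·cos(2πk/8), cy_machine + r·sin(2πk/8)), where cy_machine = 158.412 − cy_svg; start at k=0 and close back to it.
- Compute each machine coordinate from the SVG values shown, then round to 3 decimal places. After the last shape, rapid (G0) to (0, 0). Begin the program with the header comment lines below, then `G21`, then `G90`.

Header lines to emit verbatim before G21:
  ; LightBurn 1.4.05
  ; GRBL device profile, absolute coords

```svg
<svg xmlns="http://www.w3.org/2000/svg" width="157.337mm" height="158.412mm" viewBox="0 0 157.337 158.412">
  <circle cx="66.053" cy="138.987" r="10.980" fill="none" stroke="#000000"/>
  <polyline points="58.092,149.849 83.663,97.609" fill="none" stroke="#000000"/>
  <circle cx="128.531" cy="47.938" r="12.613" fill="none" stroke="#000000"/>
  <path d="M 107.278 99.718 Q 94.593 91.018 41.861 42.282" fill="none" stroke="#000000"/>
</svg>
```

1 u = 1 mm; y_m = 158.412 − y.

[1] `<circle>` circle, #000000→engrave S387 F3323: (77.033,19.425) → (73.817,27.189) → (66.053,30.405) → (58.289,27.189) → (55.073,19.425) → (58.289,11.661) → (66.053,8.445) → (73.817,11.661) → (77.033,19.425) (closed)

[2] `<polyline>` line segment, #000000→engrave S387 F3323: (58.092,8.563) → (83.663,60.803)

[3] `<circle>` circle, #000000→engrave S387 F3323: (141.144,110.474) → (137.450,119.393) → (128.531,123.087) → (119.612,119.393) → (115.918,110.474) → (119.612,101.555) → (128.531,97.861) → (137.450,101.555) → (141.144,110.474) (closed)

[4] `<path>` quadratic bezier, #000000→engrave S387 F3323: (107.278,58.694) → (98.433,65.546) → (84.581,77.403) → (65.724,94.264) → (41.861,116.130)

; LightBurn 1.4.05
; GRBL device profile, absolute coords
G21
G90
G0 X77.033 Y19.425
M4 S387
G1 X73.817 Y27.189 F3323
G1 X66.053 Y30.405
G1 X58.289 Y27.189
G1 X55.073 Y19.425
G1 X58.289 Y11.661
G1 X66.053 Y8.445
G1 X73.817 Y11.661
G1 X77.033 Y19.425
M5
G0 X58.092 Y8.563
M4 S387
G1 X83.663 Y60.803 F3323
M5
G0 X141.144 Y110.474
M4 S387
G1 X137.450 Y119.393 F3323
G1 X128.531 Y123.087
G1 X119.612 Y119.393
G1 X115.918 Y110.474
G1 X119.612 Y101.555
G1 X128.531 Y97.861
G1 X137.450 Y101.555
G1 X141.144 Y110.474
M5
G0 X107.278 Y58.694
M4 S387
G1 X98.433 Y65.546 F3323
G1 X84.581 Y77.403
G1 X65.724 Y94.264
G1 X41.861 Y116.130
M5
G0 X0.000 Y0.000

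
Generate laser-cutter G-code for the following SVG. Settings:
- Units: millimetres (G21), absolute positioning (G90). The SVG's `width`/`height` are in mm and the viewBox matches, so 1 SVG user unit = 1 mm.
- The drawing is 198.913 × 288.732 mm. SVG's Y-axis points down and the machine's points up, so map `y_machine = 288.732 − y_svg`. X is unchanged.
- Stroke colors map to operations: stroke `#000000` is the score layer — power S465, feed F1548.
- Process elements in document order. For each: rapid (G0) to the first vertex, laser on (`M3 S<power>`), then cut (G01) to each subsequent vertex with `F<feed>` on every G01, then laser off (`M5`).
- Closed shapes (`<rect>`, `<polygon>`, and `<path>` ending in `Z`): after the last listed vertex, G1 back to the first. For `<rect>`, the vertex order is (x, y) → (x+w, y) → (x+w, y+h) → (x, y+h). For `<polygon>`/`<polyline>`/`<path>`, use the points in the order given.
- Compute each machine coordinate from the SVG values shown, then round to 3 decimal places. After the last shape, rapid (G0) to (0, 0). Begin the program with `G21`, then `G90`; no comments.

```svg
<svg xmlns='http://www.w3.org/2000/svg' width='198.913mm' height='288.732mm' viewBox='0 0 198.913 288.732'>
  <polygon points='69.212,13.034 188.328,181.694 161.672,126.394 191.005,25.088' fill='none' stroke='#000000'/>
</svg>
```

G21
G90
G0 X69.212 Y275.698
M3 S465
G01 X188.328 Y107.038 F1548
G01 X161.672 Y162.338 F1548
G01 X191.005 Y263.644 F1548
G01 X69.212 Y275.698 F1548
M5
G0 X0.000 Y0.000

viewBox `0 0 198.913 288.732` with mm width/height → 1 unit = 1 mm. Flip: y_m = 288.732 − y_svg.

**Shape 1** — `<polygon>` closed polygon, stroke `#000000` → score (S465, F1548). Machine vertices: (69.212,275.698) → (188.328,107.038) → (161.672,162.338) → (191.005,263.644) → (69.212,275.698). Closed: final G1 returns to the first vertex.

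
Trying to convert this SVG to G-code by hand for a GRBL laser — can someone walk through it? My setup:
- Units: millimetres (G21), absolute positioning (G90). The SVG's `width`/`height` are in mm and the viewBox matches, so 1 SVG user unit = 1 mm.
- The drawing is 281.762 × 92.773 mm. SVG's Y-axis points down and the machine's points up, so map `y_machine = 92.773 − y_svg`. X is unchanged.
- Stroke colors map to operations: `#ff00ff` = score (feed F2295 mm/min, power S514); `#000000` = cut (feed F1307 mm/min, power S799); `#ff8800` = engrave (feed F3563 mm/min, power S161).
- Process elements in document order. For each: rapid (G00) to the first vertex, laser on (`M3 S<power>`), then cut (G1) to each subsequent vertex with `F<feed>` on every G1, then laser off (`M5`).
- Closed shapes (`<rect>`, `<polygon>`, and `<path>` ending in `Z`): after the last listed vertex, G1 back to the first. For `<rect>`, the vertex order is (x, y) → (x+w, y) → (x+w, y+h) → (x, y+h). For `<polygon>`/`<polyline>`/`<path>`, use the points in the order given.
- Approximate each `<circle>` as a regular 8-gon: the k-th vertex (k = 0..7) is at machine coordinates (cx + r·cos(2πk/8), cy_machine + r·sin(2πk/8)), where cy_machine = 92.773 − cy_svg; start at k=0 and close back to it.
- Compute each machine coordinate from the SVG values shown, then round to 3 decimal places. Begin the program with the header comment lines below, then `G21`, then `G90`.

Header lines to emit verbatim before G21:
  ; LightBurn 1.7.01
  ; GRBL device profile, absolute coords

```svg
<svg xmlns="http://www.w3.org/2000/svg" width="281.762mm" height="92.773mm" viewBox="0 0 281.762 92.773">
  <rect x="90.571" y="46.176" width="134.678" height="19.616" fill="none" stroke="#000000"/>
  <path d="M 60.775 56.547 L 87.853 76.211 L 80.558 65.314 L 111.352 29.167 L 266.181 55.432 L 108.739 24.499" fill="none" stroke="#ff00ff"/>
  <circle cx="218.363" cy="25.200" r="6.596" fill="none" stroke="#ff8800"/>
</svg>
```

; LightBurn 1.7.01
; GRBL device profile, absolute coords
G21
G90
G00 X90.571 Y46.597
M3 S799
G1 X225.249 Y46.597 F1307
G1 X225.249 Y26.981 F1307
G1 X90.571 Y26.981 F1307
G1 X90.571 Y46.597 F1307
M5
G00 X60.775 Y36.226
M3 S514
G1 X87.853 Y16.562 F2295
G1 X80.558 Y27.459 F2295
G1 X111.352 Y63.606 F2295
G1 X266.181 Y37.341 F2295
G1 X108.739 Y68.274 F2295
M5
G00 X224.959 Y67.573
M3 S161
G1 X223.027 Y72.237 F3563
G1 X218.363 Y74.169 F3563
G1 X213.699 Y72.237 F3563
G1 X211.767 Y67.573 F3563
G1 X213.699 Y62.909 F3563
G1 X218.363 Y60.977 F3563
G1 X223.027 Y62.909 F3563
G1 X224.959 Y67.573 F3563
M5

viewBox `0 0 281.762 92.773` with mm width/height → 1 unit = 1 mm. Flip: y_m = 92.773 − y_svg.

**Shape 1** — `<rect>` rectangle, stroke `#000000` → cut (S799, F1307). Machine vertices: (90.571,46.597) → (225.249,46.597) → (225.249,26.981) → (90.571,26.981) → (90.571,46.597). Closed: final G1 returns to the first vertex.

**Shape 2** — `<path>` open polyline, stroke `#ff00ff` → score (S514, F2295). Machine vertices: (60.775,36.226) → (87.853,16.562) → (80.558,27.459) → (111.352,63.606) → (266.181,37.341) → (108.739,68.274). Open path.

**Shape 3** — `<circle>` circle, stroke `#ff8800` → engrave (S161, F3563). Machine vertices: (224.959,67.573) → (223.027,72.237) → (218.363,74.169) → (213.699,72.237) → (211.767,67.573) → (213.699,62.909) → (218.363,60.977) → (223.027,62.909) → (224.959,67.573). Closed: final G1 returns to the first vertex.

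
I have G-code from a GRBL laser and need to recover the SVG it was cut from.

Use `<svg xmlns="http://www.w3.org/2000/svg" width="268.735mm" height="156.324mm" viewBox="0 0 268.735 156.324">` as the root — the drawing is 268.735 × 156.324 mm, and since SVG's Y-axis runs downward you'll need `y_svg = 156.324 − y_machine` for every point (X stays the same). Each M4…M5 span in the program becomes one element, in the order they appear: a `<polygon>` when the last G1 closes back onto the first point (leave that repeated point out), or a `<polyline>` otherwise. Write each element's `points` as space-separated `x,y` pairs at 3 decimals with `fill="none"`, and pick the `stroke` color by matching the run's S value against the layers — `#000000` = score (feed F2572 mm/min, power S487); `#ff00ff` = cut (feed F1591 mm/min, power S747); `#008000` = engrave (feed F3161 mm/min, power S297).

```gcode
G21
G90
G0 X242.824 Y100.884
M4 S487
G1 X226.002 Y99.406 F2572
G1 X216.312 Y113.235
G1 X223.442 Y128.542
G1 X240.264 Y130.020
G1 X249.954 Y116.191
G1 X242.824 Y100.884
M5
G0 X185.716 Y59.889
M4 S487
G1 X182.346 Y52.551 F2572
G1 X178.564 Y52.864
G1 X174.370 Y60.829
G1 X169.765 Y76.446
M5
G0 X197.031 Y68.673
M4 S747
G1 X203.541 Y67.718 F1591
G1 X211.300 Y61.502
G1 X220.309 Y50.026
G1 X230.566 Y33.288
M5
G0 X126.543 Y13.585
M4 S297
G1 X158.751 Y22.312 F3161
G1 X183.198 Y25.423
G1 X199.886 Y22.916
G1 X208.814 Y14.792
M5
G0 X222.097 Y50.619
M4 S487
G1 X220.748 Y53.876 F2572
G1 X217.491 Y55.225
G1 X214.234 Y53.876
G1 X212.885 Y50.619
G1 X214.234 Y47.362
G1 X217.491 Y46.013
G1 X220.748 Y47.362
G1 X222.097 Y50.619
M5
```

<svg xmlns="http://www.w3.org/2000/svg" width="268.735mm" height="156.324mm" viewBox="0 0 268.735 156.324">
  <polygon points="242.824,55.440 226.002,56.918 216.312,43.089 223.442,27.782 240.264,26.304 249.954,40.133" fill="none" stroke="#000000"/>
  <polyline points="185.716,96.435 182.346,103.773 178.564,103.460 174.370,95.495 169.765,79.878" fill="none" stroke="#000000"/>
  <polyline points="197.031,87.651 203.541,88.606 211.300,94.822 220.309,106.298 230.566,123.036" fill="none" stroke="#ff00ff"/>
  <polyline points="126.543,142.739 158.751,134.012 183.198,130.901 199.886,133.408 208.814,141.532" fill="none" stroke="#008000"/>
  <polygon points="222.097,105.705 220.748,102.448 217.491,101.099 214.234,102.448 212.885,105.705 214.234,108.962 217.491,110.311 220.748,108.962" fill="none" stroke="#000000"/>
</svg>

Each laser-on run becomes one SVG element. Flip Y back into SVG space with y_svg = 156.324 − y_machine.

Run 1: the run's S487 means `#000000` (score). The run returns to its start, so emit a `<polygon>` with points (Y-flipped): 242.824,55.440 226.002,56.918 216.312,43.089 223.442,27.782 240.264,26.304 249.954,40.133.

Run 2: S487 ⇒ score layer `#000000`. The run is open, so emit a `<polyline>` with points (Y-flipped): 185.716,96.435 182.346,103.773 178.564,103.460 174.370,95.495 169.765,79.878.

Run 3: the run's S747 means `#ff00ff` (cut). The run is open, so emit a `<polyline>` with points (Y-flipped): 197.031,87.651 203.541,88.606 211.300,94.822 220.309,106.298 230.566,123.036.

Run 4: S297 ⇒ engrave layer `#008000`. The run is open, so emit a `<polyline>` with points (Y-flipped): 126.543,142.739 158.751,134.012 183.198,130.901 199.886,133.408 208.814,141.532.

Run 5: S487 ⇒ score layer `#000000`. The run returns to its start, so emit a `<polygon>` with points (Y-flipped): 222.097,105.705 220.748,102.448 217.491,101.099 214.234,102.448 212.885,105.705 214.234,108.962 217.491,110.311 220.748,108.962.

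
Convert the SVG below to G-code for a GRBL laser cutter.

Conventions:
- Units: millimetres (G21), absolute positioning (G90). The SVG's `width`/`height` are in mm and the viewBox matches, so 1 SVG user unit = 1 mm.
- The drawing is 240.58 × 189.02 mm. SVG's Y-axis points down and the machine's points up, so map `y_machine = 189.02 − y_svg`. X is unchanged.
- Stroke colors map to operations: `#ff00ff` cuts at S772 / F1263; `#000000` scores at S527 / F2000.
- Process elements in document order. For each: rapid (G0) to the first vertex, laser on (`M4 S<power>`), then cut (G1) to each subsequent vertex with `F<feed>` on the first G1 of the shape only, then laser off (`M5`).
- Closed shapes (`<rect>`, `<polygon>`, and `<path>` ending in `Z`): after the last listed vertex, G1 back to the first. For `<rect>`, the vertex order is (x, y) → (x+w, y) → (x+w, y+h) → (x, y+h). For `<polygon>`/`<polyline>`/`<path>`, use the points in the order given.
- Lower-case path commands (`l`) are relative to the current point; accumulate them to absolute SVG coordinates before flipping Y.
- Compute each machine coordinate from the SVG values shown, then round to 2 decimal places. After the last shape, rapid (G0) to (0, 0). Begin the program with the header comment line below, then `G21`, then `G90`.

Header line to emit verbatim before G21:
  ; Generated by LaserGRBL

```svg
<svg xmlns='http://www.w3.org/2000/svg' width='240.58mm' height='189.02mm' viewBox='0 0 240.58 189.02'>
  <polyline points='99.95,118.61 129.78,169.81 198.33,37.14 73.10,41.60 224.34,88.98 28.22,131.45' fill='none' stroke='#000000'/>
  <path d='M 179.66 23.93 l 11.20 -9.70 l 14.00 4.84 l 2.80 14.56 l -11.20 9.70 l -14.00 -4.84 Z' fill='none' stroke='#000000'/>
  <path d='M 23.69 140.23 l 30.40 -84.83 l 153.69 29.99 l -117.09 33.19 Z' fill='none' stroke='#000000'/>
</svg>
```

; Generated by LaserGRBL
G21
G90
G0 X99.95 Y70.41
M4 S527
G1 X129.78 Y19.21 F2000
G1 X198.33 Y151.88
G1 X73.10 Y147.42
G1 X224.34 Y100.04
G1 X28.22 Y57.57
M5
G0 X179.66 Y165.09
M4 S527
G1 X190.86 Y174.79 F2000
G1 X204.86 Y169.95
G1 X207.66 Y155.39
G1 X196.46 Y145.69
G1 X182.46 Y150.53
G1 X179.66 Y165.09
M5
G0 X23.69 Y48.79
M4 S527
G1 X54.09 Y133.62 F2000
G1 X207.78 Y103.63
G1 X90.69 Y70.44
G1 X23.69 Y48.79
M5
G0 X0.00 Y0.00

viewBox `0 0 240.58 189.02` with mm width/height → 1 unit = 1 mm. Flip: y_m = 189.02 − y_svg.

**Shape 1** — `<polyline>` open polyline, stroke `#000000` → score (S527, F2000). Machine vertices: (99.95,70.41) → (129.78,19.21) → (198.33,151.88) → (73.10,147.42) → (224.34,100.04) → (28.22,57.57). Open path.

**Shape 2** — `<path>` regular polygon, stroke `#000000` → score (S527, F2000). Machine vertices: (179.66,165.09) → (190.86,174.79) → (204.86,169.95) → (207.66,155.39) → (196.46,145.69) → (182.46,150.53) → (179.66,165.09). Closed: final G1 returns to the first vertex.

**Shape 3** — `<path>` closed polygon, stroke `#000000` → score (S527, F2000). Machine vertices: (23.69,48.79) → (54.09,133.62) → (207.78,103.63) → (90.69,70.44) → (23.69,48.79). Closed: final G1 returns to the first vertex.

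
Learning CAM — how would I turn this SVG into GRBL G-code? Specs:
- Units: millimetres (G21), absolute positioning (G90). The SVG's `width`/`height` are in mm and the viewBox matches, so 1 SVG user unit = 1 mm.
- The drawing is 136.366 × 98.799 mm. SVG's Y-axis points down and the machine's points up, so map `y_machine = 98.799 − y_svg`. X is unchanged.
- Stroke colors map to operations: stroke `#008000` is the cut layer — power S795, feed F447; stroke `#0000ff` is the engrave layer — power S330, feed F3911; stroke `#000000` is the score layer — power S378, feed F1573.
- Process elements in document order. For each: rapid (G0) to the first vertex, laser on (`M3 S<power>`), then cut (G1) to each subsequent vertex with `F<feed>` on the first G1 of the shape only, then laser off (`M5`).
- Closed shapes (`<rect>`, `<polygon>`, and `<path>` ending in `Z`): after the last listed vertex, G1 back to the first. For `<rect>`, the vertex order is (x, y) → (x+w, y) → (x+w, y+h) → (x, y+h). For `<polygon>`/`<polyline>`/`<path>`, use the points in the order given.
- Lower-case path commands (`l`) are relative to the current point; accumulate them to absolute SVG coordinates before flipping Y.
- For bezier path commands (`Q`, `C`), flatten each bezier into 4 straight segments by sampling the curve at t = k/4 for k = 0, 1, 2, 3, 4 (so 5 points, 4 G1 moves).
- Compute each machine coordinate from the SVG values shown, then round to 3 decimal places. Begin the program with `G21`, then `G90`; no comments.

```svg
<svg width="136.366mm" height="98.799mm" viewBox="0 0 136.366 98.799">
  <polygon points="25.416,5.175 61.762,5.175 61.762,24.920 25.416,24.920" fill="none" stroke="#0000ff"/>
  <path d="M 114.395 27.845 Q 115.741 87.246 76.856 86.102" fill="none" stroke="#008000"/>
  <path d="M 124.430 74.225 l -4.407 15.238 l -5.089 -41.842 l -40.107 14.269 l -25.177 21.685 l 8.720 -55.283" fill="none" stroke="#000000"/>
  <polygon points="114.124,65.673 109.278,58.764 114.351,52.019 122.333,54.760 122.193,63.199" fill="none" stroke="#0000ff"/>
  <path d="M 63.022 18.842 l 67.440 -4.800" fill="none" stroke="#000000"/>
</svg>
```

1 u = 1 mm; y_m = 98.799 − y.

[1] `<polygon>` rectangle, #0000ff→engrave S330 F3911: (25.416,93.624) → (61.762,93.624) → (61.762,73.879) → (25.416,73.879) → (25.416,93.624) (closed)

[2] `<path>` quadratic bezier, #008000→cut S795 F447: (114.395,70.954) → (112.554,45.038) → (105.683,26.689) → (93.784,15.909) → (76.856,12.697)

[3] `<path>` open polyline, #000000→score S378 F1573: (124.430,24.574) → (120.023,9.336) → (114.934,51.178) → (74.827,36.909) → (49.650,15.224) → (58.370,70.507)

[4] `<polygon>` regular polygon, #0000ff→engrave S330 F3911: (114.124,33.126) → (109.278,40.035) → (114.351,46.780) → (122.333,44.039) → (122.193,35.600) → (114.124,33.126) (closed)

[5] `<path>` line segment, #000000→score S378 F1573: (63.022,79.957) → (130.462,84.757)

G21
G90
G0 X25.416 Y93.624
M3 S330
G1 X61.762 Y93.624 F3911
G1 X61.762 Y73.879
G1 X25.416 Y73.879
G1 X25.416 Y93.624
M5
G0 X114.395 Y70.954
M3 S795
G1 X112.554 Y45.038 F447
G1 X105.683 Y26.689
G1 X93.784 Y15.909
G1 X76.856 Y12.697
M5
G0 X124.430 Y24.574
M3 S378
G1 X120.023 Y9.336 F1573
G1 X114.934 Y51.178
G1 X74.827 Y36.909
G1 X49.650 Y15.224
G1 X58.370 Y70.507
M5
G0 X114.124 Y33.126
M3 S330
G1 X109.278 Y40.035 F3911
G1 X114.351 Y46.780
G1 X122.333 Y44.039
G1 X122.193 Y35.600
G1 X114.124 Y33.126
M5
G0 X63.022 Y79.957
M3 S378
G1 X130.462 Y84.757 F1573
M5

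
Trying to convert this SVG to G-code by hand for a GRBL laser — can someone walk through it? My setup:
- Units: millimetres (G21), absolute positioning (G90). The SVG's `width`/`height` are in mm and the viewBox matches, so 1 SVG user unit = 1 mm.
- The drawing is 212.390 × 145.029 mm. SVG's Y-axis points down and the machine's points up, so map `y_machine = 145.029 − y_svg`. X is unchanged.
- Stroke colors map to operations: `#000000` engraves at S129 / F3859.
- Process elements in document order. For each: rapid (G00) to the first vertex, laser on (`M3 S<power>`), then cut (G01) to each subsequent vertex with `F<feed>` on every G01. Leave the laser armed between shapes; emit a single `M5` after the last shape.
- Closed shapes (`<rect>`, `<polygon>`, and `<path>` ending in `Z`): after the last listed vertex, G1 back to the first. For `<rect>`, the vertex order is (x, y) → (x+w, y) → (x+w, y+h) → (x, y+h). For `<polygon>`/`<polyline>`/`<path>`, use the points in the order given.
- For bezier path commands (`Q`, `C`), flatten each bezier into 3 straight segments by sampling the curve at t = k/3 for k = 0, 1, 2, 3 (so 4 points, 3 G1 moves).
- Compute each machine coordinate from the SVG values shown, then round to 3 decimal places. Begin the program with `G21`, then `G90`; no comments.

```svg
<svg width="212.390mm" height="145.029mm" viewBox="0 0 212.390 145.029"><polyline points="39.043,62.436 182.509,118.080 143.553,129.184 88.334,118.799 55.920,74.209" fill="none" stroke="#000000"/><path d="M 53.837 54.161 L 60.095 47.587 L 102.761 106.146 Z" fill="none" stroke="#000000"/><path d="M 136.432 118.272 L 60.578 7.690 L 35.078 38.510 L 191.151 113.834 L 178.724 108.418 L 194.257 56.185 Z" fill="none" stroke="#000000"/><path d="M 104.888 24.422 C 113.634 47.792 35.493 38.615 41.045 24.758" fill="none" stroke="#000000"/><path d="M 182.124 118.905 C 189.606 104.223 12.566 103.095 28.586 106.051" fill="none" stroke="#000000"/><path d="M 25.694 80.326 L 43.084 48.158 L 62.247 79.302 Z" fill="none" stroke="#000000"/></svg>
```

1 u = 1 mm; y_m = 145.029 − y.

[1] `<polyline>` open polyline, #000000→engrave S129 F3859: (39.043,82.593) → (182.509,26.949) → (143.553,15.845) → (88.334,26.230) → (55.920,70.820)

[2] `<path>` closed polygon, #000000→engrave S129 F3859: (53.837,90.868) → (60.095,97.442) → (102.761,38.883) → (53.837,90.868) (closed)

[3] `<path>` closed polygon, #000000→engrave S129 F3859: (136.432,26.757) → (60.578,137.339) → (35.078,106.519) → (191.151,31.195) → (178.724,36.611) → (194.257,88.844) → (136.432,26.757) (closed)

[4] `<path>` cubic bezier, #000000→engrave S129 F3859: (104.888,120.607) → (90.989,107.054) → (57.073,109.006) → (41.045,120.271)

[5] `<path>` cubic bezier, #000000→engrave S129 F3859: (182.124,26.124) → (142.083,36.639) → (62.935,40.222) → (28.586,38.978)

[6] `<path>` regular polygon, #000000→engrave S129 F3859: (25.694,64.703) → (43.084,96.871) → (62.247,65.727) → (25.694,64.703) (closed)

G21
G90
G00 X39.043 Y82.593
M3 S129
G01 X182.509 Y26.949 F3859
G01 X143.553 Y15.845 F3859
G01 X88.334 Y26.230 F3859
G01 X55.920 Y70.820 F3859
G00 X53.837 Y90.868
M3 S129
G01 X60.095 Y97.442 F3859
G01 X102.761 Y38.883 F3859
G01 X53.837 Y90.868 F3859
G00 X136.432 Y26.757
M3 S129
G01 X60.578 Y137.339 F3859
G01 X35.078 Y106.519 F3859
G01 X191.151 Y31.195 F3859
G01 X178.724 Y36.611 F3859
G01 X194.257 Y88.844 F3859
G01 X136.432 Y26.757 F3859
G00 X104.888 Y120.607
M3 S129
G01 X90.989 Y107.054 F3859
G01 X57.073 Y109.006 F3859
G01 X41.045 Y120.271 F3859
G00 X182.124 Y26.124
M3 S129
G01 X142.083 Y36.639 F3859
G01 X62.935 Y40.222 F3859
G01 X28.586 Y38.978 F3859
G00 X25.694 Y64.703
M3 S129
G01 X43.084 Y96.871 F3859
G01 X62.247 Y65.727 F3859
G01 X25.694 Y64.703 F3859
M5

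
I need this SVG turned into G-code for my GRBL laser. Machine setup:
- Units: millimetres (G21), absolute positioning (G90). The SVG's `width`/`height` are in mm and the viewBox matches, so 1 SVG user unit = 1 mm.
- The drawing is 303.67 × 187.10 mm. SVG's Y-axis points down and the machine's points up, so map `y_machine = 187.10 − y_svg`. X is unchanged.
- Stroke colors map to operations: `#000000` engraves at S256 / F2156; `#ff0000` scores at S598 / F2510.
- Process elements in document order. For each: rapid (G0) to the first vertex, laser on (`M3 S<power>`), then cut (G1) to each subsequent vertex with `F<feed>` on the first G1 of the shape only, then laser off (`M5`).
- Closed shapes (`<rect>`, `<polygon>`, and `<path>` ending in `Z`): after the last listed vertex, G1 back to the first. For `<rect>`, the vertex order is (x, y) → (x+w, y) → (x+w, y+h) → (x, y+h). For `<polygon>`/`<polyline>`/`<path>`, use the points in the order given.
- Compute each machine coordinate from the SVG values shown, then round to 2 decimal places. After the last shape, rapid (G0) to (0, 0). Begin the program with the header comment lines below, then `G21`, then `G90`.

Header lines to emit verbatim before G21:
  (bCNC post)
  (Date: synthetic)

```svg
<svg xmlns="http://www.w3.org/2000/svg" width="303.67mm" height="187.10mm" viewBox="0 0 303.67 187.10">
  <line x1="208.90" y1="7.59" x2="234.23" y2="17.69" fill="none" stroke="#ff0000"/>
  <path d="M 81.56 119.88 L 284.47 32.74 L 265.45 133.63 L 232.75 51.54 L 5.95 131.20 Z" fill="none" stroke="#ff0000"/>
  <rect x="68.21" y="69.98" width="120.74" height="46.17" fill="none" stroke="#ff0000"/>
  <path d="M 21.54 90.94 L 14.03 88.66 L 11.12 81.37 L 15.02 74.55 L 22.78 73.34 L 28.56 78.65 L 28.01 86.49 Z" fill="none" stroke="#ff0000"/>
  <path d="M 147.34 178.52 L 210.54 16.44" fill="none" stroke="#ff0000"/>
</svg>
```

Since the viewBox matches the mm dimensions, user units are millimetres directly. The only transform is the Y-flip y_m = 187.10 − y_svg.

Shape 1 is a line segment drawn with `<line>`. Its stroke #ff0000 means score at S598, F2510. After flipping Y the toolpath is (208.90,179.51) → (234.23,169.41).

Shape 2 is a closed polygon drawn with `<path>`. Its stroke #ff0000 means score at S598, F2510. After flipping Y the toolpath is (81.56,67.22) → (284.47,154.36) → (265.45,53.47) → (232.75,135.56) → (5.95,55.90) → (81.56,67.22), returning to the start.

Shape 3 is a rectangle drawn with `<rect>`. Its stroke #ff0000 means score at S598, F2510. After flipping Y the toolpath is (68.21,117.12) → (188.95,117.12) → (188.95,70.95) → (68.21,70.95) → (68.21,117.12), returning to the start.

Shape 4 is a regular polygon drawn with `<path>`. Its stroke #ff0000 means score at S598, F2510. After flipping Y the toolpath is (21.54,96.16) → (14.03,98.44) → (11.12,105.73) → (15.02,112.55) → (22.78,113.76) → (28.56,108.45) → (28.01,100.61) → (21.54,96.16), returning to the start.

Shape 5 is a line segment drawn with `<path>`. Its stroke #ff0000 means score at S598, F2510. After flipping Y the toolpath is (147.34,8.58) → (210.54,170.66).

(bCNC post)
(Date: synthetic)
G21
G90
G0 X208.90 Y179.51
M3 S598
G1 X234.23 Y169.41 F2510
M5
G0 X81.56 Y67.22
M3 S598
G1 X284.47 Y154.36 F2510
G1 X265.45 Y53.47
G1 X232.75 Y135.56
G1 X5.95 Y55.90
G1 X81.56 Y67.22
M5
G0 X68.21 Y117.12
M3 S598
G1 X188.95 Y117.12 F2510
G1 X188.95 Y70.95
G1 X68.21 Y70.95
G1 X68.21 Y117.12
M5
G0 X21.54 Y96.16
M3 S598
G1 X14.03 Y98.44 F2510
G1 X11.12 Y105.73
G1 X15.02 Y112.55
G1 X22.78 Y113.76
G1 X28.56 Y108.45
G1 X28.01 Y100.61
G1 X21.54 Y96.16
M5
G0 X147.34 Y8.58
M3 S598
G1 X210.54 Y170.66 F2510
M5
G0 X0.00 Y0.00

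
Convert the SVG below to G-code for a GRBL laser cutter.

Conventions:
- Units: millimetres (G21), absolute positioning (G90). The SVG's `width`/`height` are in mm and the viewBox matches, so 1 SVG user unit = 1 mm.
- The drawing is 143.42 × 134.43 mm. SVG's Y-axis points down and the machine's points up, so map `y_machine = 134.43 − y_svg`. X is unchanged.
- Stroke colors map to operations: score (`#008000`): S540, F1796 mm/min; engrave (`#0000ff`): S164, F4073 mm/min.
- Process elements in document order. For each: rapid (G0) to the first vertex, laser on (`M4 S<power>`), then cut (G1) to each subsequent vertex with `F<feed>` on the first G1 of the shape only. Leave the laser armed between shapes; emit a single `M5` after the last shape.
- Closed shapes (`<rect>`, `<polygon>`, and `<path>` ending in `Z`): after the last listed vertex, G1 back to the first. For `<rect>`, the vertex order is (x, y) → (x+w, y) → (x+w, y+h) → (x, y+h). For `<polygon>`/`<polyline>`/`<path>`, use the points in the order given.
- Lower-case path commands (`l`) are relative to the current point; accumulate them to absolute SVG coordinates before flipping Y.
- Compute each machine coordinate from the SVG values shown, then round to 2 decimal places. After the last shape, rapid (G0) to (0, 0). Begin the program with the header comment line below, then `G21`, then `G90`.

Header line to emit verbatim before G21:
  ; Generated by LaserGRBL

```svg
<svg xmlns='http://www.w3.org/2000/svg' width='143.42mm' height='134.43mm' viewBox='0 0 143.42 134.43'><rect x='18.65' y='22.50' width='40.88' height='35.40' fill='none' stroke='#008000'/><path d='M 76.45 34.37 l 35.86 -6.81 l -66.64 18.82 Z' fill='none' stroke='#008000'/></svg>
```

; Generated by LaserGRBL
G21
G90
G0 X18.65 Y111.93
M4 S540
G1 X59.53 Y111.93 F1796
G1 X59.53 Y76.53
G1 X18.65 Y76.53
G1 X18.65 Y111.93
G0 X76.45 Y100.06
M4 S540
G1 X112.31 Y106.87 F1796
G1 X45.67 Y88.05
G1 X76.45 Y100.06
M5
G0 X0.00 Y0.00

1 u = 1 mm; y_m = 134.43 − y.

[1] `<rect>` rectangle, #008000→score S540 F1796: (18.65,111.93) → (59.53,111.93) → (59.53,76.53) → (18.65,76.53) → (18.65,111.93) (closed)

[2] `<path>` closed polygon, #008000→score S540 F1796: (76.45,100.06) → (112.31,106.87) → (45.67,88.05) → (76.45,100.06) (closed)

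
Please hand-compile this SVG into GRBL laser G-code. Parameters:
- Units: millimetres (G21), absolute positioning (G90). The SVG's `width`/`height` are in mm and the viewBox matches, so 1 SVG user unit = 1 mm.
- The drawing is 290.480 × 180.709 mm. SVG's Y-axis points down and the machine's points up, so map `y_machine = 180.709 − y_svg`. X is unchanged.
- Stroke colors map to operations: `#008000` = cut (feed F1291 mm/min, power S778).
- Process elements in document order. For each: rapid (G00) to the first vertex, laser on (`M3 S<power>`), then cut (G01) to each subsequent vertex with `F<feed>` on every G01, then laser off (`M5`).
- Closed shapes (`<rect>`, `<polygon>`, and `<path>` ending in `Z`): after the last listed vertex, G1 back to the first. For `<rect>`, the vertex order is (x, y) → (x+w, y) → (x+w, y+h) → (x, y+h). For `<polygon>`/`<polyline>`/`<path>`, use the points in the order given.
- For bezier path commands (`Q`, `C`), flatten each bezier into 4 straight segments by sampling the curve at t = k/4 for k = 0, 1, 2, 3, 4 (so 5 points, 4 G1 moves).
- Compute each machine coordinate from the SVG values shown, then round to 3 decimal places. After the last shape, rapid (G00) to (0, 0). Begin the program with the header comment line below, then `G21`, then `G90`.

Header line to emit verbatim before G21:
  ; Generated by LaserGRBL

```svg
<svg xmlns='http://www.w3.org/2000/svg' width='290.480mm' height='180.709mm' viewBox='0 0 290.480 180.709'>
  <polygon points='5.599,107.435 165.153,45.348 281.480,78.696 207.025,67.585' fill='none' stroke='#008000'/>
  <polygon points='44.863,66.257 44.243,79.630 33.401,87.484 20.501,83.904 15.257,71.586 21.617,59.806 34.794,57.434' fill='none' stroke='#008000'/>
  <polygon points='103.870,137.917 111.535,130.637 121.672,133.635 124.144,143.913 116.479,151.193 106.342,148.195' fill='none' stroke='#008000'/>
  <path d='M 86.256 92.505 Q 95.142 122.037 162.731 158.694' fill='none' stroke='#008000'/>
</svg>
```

1 u = 1 mm; y_m = 180.709 − y.

[1] `<polygon>` closed polygon, #008000→cut S778 F1291: (5.599,73.274) → (165.153,135.361) → (281.480,102.013) → (207.025,113.124) → (5.599,73.274) (closed)

[2] `<polygon>` regular polygon, #008000→cut S778 F1291: (44.863,114.452) → (44.243,101.079) → (33.401,93.225) → (20.501,96.805) → (15.257,109.123) → (21.617,120.903) → (34.794,123.275) → (44.863,114.452) (closed)

[3] `<polygon>` regular polygon, #008000→cut S778 F1291: (103.870,42.792) → (111.535,50.072) → (121.672,47.074) → (124.144,36.796) → (116.479,29.516) → (106.342,32.514) → (103.870,42.792) (closed)

[4] `<path>` quadratic bezier, #008000→cut S778 F1291: (86.256,88.204) → (94.368,72.993) → (109.818,56.891) → (132.605,39.898) → (162.731,22.015)

; Generated by LaserGRBL
G21
G90
G00 X5.599 Y73.274
M3 S778
G01 X165.153 Y135.361 F1291
G01 X281.480 Y102.013 F1291
G01 X207.025 Y113.124 F1291
G01 X5.599 Y73.274 F1291
M5
G00 X44.863 Y114.452
M3 S778
G01 X44.243 Y101.079 F1291
G01 X33.401 Y93.225 F1291
G01 X20.501 Y96.805 F1291
G01 X15.257 Y109.123 F1291
G01 X21.617 Y120.903 F1291
G01 X34.794 Y123.275 F1291
G01 X44.863 Y114.452 F1291
M5
G00 X103.870 Y42.792
M3 S778
G01 X111.535 Y50.072 F1291
G01 X121.672 Y47.074 F1291
G01 X124.144 Y36.796 F1291
G01 X116.479 Y29.516 F1291
G01 X106.342 Y32.514 F1291
G01 X103.870 Y42.792 F1291
M5
G00 X86.256 Y88.204
M3 S778
G01 X94.368 Y72.993 F1291
G01 X109.818 Y56.891 F1291
G01 X132.605 Y39.898 F1291
G01 X162.731 Y22.015 F1291
M5
G00 X0.000 Y0.000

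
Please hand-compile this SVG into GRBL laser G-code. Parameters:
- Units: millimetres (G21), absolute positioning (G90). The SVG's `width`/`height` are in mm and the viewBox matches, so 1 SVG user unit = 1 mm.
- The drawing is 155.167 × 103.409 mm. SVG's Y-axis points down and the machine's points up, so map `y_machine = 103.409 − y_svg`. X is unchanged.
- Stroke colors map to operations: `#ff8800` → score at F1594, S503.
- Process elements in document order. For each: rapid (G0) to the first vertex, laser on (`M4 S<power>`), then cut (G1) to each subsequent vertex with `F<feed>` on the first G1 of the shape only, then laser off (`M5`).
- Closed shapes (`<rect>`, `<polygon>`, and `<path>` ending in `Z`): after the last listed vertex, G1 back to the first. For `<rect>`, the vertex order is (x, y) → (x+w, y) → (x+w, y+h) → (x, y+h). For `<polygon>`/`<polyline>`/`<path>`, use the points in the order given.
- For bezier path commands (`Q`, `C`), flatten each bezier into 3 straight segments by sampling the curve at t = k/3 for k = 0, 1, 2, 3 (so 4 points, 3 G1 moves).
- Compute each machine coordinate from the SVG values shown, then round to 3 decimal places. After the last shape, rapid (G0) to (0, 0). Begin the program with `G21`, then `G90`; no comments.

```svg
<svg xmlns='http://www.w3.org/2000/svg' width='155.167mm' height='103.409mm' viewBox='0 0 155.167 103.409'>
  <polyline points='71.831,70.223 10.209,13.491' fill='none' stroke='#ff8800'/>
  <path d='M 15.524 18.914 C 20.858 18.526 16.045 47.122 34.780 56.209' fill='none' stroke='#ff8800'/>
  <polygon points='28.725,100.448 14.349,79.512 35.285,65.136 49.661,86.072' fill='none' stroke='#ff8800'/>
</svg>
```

G21
G90
G0 X71.831 Y33.186
M4 S503
G1 X10.209 Y89.918 F1594
M5
G0 X15.524 Y84.495
M4 S503
G1 X18.724 Y77.018 F1594
G1 X22.646 Y60.994
G1 X34.780 Y47.200
M5
G0 X28.725 Y2.961
M4 S503
G1 X14.349 Y23.897 F1594
G1 X35.285 Y38.273
G1 X49.661 Y17.337
G1 X28.725 Y2.961
M5
G0 X0.000 Y0.000

viewBox `0 0 155.167 103.409` with mm width/height → 1 unit = 1 mm. Flip: y_m = 103.409 − y_svg.

**Shape 1** — `<polyline>` line segment, stroke `#ff8800` → score (S503, F1594). Machine vertices: (71.831,33.186) → (10.209,89.918). Open path.

**Shape 2** — `<path>` cubic bezier, stroke `#ff8800` → score (S503, F1594). Control points (SVG): P0=(15.524,18.914), P1=(20.858,18.526), P2=(16.045,47.122), P3=(34.780,56.209); sampled at t=k/3. Machine vertices: (15.524,84.495) → (18.724,77.018) → (22.646,60.994) → (34.780,47.200). Open path.

**Shape 3** — `<polygon>` regular polygon, stroke `#ff8800` → score (S503, F1594). Machine vertices: (28.725,2.961) → (14.349,23.897) → (35.285,38.273) → (49.661,17.337) → (28.725,2.961). Closed: final G1 returns to the first vertex.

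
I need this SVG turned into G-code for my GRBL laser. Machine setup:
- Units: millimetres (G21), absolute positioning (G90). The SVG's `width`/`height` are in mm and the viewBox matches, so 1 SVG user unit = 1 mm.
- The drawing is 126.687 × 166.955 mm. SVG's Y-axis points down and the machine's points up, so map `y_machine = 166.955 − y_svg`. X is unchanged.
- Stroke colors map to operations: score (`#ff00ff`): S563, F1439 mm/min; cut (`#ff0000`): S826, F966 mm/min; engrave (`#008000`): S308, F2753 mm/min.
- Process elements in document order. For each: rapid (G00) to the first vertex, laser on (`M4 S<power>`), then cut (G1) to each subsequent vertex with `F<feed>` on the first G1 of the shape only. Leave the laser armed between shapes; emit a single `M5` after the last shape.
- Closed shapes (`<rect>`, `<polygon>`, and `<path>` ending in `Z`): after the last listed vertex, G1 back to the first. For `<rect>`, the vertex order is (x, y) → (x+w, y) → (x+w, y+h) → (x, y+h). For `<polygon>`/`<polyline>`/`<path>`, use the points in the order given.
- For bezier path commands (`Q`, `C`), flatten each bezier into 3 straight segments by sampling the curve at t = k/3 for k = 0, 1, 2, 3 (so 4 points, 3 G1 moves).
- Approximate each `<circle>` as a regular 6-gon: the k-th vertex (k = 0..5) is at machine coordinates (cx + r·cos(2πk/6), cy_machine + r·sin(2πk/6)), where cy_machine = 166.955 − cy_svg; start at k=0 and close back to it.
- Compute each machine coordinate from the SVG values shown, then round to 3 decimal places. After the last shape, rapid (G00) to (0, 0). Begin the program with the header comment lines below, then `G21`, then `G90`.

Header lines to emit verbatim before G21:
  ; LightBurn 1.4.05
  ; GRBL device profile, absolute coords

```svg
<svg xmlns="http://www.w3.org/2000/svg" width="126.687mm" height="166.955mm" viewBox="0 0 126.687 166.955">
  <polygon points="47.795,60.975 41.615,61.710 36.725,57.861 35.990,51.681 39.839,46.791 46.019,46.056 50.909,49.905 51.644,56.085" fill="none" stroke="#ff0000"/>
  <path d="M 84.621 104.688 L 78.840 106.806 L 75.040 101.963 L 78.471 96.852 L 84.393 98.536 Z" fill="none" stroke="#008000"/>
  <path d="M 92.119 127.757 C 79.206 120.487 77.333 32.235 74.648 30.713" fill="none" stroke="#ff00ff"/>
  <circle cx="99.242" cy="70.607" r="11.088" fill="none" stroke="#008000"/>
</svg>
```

1 u = 1 mm; y_m = 166.955 − y.

[1] `<polygon>` regular polygon, #ff0000→cut S826 F966: (47.795,105.980) → (41.615,105.245) → (36.725,109.094) → (35.990,115.274) → (39.839,120.164) → (46.019,120.899) → (50.909,117.050) → (51.644,110.870) → (47.795,105.980) (closed)

[2] `<path>` regular polygon, #008000→engrave S308 F2753: (84.621,62.267) → (78.840,60.149) → (75.040,64.992) → (78.471,70.103) → (84.393,68.419) → (84.621,62.267) (closed)

[3] `<path>` cubic bezier, #ff00ff→score S563 F1439: (92.119,39.198) → (82.447,67.250) → (77.501,112.022) → (74.648,136.242)

[4] `<circle>` circle, #008000→engrave S308 F2753: (110.330,96.348) → (104.786,105.950) → (93.698,105.950) → (88.154,96.348) → (93.698,86.746) → (104.786,86.746) → (110.330,96.348) (closed)

; LightBurn 1.4.05
; GRBL device profile, absolute coords
G21
G90
G00 X47.795 Y105.980
M4 S826
G1 X41.615 Y105.245 F966
G1 X36.725 Y109.094
G1 X35.990 Y115.274
G1 X39.839 Y120.164
G1 X46.019 Y120.899
G1 X50.909 Y117.050
G1 X51.644 Y110.870
G1 X47.795 Y105.980
G00 X84.621 Y62.267
M4 S308
G1 X78.840 Y60.149 F2753
G1 X75.040 Y64.992
G1 X78.471 Y70.103
G1 X84.393 Y68.419
G1 X84.621 Y62.267
G00 X92.119 Y39.198
M4 S563
G1 X82.447 Y67.250 F1439
G1 X77.501 Y112.022
G1 X74.648 Y136.242
G00 X110.330 Y96.348
M4 S308
G1 X104.786 Y105.950 F2753
G1 X93.698 Y105.950
G1 X88.154 Y96.348
G1 X93.698 Y86.746
G1 X104.786 Y86.746
G1 X110.330 Y96.348
M5
G00 X0.000 Y0.000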